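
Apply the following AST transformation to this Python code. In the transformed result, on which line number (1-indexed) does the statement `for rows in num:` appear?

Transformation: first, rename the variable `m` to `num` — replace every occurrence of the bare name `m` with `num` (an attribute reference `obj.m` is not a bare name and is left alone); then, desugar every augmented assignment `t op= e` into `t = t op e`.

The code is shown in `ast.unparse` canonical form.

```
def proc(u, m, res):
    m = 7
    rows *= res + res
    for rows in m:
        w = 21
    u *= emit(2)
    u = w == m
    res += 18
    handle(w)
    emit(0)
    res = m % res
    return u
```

Transformed code:
def proc(u, num, res):
    num = 7
    rows = rows * (res + res)
    for rows in num:
        w = 21
    u = u * emit(2)
    u = w == num
    res = res + 18
    handle(w)
    emit(0)
    res = num % res
    return u

4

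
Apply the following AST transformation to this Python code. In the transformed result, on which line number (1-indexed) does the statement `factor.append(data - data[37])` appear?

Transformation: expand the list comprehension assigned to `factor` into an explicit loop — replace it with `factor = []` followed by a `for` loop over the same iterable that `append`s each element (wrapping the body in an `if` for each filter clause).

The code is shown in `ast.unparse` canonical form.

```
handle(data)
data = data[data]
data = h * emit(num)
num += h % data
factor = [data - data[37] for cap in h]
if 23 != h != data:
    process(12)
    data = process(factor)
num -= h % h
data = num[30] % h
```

7

Transformed code:
handle(data)
data = data[data]
data = h * emit(num)
num += h % data
factor = []
for cap in h:
    factor.append(data - data[37])
if 23 != h != data:
    process(12)
    data = process(factor)
num -= h % h
data = num[30] % h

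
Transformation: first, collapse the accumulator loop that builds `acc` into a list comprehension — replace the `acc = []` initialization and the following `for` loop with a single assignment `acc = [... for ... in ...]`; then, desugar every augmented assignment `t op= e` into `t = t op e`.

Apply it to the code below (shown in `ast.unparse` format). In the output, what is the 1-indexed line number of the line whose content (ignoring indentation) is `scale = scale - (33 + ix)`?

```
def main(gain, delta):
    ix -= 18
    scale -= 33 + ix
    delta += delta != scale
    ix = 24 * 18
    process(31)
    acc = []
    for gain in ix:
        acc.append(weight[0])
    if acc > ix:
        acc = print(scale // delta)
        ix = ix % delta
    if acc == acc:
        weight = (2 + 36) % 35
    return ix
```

Transformed code:
def main(gain, delta):
    ix = ix - 18
    scale = scale - (33 + ix)
    delta = delta + (delta != scale)
    ix = 24 * 18
    process(31)
    acc = [weight[0] for gain in ix]
    if acc > ix:
        acc = print(scale // delta)
        ix = ix % delta
    if acc == acc:
        weight = (2 + 36) % 35
    return ix

3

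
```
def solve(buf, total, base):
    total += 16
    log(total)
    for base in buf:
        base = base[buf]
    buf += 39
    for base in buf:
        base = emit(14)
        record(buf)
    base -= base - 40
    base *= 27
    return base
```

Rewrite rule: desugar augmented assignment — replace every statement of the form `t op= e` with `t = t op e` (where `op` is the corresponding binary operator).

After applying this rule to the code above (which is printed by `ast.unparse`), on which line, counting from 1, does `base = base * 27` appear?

11

Transformed code:
def solve(buf, total, base):
    total = total + 16
    log(total)
    for base in buf:
        base = base[buf]
    buf = buf + 39
    for base in buf:
        base = emit(14)
        record(buf)
    base = base - (base - 40)
    base = base * 27
    return base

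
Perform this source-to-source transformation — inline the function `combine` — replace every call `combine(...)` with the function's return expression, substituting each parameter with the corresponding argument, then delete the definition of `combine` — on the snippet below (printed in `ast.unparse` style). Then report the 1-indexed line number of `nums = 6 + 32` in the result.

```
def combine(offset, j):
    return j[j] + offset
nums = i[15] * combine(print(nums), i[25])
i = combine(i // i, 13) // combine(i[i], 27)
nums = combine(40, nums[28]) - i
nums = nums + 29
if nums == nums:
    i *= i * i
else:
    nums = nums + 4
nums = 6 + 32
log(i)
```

9

Transformed code:
nums = i[15] * (i[25][i[25]] + print(nums))
i = (13[13] + i // i) // (27[27] + i[i])
nums = nums[28][nums[28]] + 40 - i
nums = nums + 29
if nums == nums:
    i *= i * i
else:
    nums = nums + 4
nums = 6 + 32
log(i)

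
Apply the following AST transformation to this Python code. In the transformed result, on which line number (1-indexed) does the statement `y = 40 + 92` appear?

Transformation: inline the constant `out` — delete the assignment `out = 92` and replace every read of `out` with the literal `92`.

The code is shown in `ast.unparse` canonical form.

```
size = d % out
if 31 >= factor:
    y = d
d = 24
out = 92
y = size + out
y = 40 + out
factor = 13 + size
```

6

Transformed code:
size = d % 92
if 31 >= factor:
    y = d
d = 24
y = size + 92
y = 40 + 92
factor = 13 + size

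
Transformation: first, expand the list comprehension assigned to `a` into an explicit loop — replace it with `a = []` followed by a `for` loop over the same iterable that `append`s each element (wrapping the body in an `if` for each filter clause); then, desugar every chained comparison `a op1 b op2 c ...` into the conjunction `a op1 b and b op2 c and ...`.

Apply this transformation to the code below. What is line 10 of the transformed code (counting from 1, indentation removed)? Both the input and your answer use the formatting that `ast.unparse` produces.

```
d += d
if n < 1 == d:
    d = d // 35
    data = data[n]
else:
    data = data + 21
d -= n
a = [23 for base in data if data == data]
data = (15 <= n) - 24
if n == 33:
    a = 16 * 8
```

if data == data:

Transformed code:
d += d
if n < 1 and 1 == d:
    d = d // 35
    data = data[n]
else:
    data = data + 21
d -= n
a = []
for base in data:
    if data == data:
        a.append(23)
data = (15 <= n) - 24
if n == 33:
    a = 16 * 8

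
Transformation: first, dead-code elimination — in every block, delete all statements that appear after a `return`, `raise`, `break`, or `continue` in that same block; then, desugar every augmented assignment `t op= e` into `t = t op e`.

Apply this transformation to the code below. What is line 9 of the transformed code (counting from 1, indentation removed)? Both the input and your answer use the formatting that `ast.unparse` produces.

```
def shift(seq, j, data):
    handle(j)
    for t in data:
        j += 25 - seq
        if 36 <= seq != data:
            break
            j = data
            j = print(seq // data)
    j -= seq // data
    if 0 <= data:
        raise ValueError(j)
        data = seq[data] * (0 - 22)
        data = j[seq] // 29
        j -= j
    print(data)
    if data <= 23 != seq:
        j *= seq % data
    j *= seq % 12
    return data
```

raise ValueError(j)

Transformed code:
def shift(seq, j, data):
    handle(j)
    for t in data:
        j = j + (25 - seq)
        if 36 <= seq != data:
            break
    j = j - seq // data
    if 0 <= data:
        raise ValueError(j)
    print(data)
    if data <= 23 != seq:
        j = j * (seq % data)
    j = j * (seq % 12)
    return data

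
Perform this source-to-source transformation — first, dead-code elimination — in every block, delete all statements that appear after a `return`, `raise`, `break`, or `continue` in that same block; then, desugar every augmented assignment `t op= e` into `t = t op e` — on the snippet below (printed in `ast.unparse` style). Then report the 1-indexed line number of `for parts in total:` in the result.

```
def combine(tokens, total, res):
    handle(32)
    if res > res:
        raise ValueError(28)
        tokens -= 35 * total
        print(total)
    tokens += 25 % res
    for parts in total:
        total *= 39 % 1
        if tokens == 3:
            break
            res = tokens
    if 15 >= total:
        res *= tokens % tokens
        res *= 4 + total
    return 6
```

6

Transformed code:
def combine(tokens, total, res):
    handle(32)
    if res > res:
        raise ValueError(28)
    tokens = tokens + 25 % res
    for parts in total:
        total = total * (39 % 1)
        if tokens == 3:
            break
    if 15 >= total:
        res = res * (tokens % tokens)
        res = res * (4 + total)
    return 6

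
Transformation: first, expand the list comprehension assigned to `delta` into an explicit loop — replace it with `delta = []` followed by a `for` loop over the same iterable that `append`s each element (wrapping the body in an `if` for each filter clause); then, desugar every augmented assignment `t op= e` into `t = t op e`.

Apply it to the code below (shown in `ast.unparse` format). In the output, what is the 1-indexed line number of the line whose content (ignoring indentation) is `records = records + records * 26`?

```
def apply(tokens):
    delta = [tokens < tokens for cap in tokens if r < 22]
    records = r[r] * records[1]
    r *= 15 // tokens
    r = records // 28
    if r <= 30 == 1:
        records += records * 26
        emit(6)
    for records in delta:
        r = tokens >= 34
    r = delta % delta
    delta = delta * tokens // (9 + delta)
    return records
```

Transformed code:
def apply(tokens):
    delta = []
    for cap in tokens:
        if r < 22:
            delta.append(tokens < tokens)
    records = r[r] * records[1]
    r = r * (15 // tokens)
    r = records // 28
    if r <= 30 == 1:
        records = records + records * 26
        emit(6)
    for records in delta:
        r = tokens >= 34
    r = delta % delta
    delta = delta * tokens // (9 + delta)
    return records

10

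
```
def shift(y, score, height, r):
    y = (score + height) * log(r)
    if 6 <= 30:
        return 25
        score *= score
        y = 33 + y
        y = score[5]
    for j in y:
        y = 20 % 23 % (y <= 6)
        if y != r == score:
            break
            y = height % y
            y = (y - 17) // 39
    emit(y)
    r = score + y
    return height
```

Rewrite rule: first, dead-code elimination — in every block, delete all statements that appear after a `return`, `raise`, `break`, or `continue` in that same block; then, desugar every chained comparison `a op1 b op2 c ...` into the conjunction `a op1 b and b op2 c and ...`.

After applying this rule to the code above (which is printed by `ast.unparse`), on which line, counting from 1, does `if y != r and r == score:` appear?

Transformed code:
def shift(y, score, height, r):
    y = (score + height) * log(r)
    if 6 <= 30:
        return 25
    for j in y:
        y = 20 % 23 % (y <= 6)
        if y != r and r == score:
            break
    emit(y)
    r = score + y
    return height

7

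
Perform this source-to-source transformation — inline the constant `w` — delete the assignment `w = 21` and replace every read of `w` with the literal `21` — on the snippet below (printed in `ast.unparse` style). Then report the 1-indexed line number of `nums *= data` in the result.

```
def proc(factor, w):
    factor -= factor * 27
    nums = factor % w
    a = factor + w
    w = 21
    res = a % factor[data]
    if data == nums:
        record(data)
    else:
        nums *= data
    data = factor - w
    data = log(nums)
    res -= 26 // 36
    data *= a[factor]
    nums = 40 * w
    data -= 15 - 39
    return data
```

9

Transformed code:
def proc(factor, w):
    factor -= factor * 27
    nums = factor % 21
    a = factor + 21
    res = a % factor[data]
    if data == nums:
        record(data)
    else:
        nums *= data
    data = factor - 21
    data = log(nums)
    res -= 26 // 36
    data *= a[factor]
    nums = 40 * 21
    data -= 15 - 39
    return data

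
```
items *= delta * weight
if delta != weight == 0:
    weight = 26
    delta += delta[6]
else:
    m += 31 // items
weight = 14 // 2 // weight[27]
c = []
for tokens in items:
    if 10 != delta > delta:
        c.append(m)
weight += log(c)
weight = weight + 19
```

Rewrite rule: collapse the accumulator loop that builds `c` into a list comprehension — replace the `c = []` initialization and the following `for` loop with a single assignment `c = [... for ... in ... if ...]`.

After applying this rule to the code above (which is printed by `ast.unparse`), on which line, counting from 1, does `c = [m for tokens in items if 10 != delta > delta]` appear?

Transformed code:
items *= delta * weight
if delta != weight == 0:
    weight = 26
    delta += delta[6]
else:
    m += 31 // items
weight = 14 // 2 // weight[27]
c = [m for tokens in items if 10 != delta > delta]
weight += log(c)
weight = weight + 19

8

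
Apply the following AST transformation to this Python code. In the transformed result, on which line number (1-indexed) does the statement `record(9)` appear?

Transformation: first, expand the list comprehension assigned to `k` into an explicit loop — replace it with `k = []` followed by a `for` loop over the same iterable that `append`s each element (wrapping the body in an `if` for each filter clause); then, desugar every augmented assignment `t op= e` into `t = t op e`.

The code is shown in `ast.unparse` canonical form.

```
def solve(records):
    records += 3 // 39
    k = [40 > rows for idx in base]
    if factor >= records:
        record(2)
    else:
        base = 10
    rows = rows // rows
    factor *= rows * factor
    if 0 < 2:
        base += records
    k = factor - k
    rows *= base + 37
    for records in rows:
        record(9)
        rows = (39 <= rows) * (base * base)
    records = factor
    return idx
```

Transformed code:
def solve(records):
    records = records + 3 // 39
    k = []
    for idx in base:
        k.append(40 > rows)
    if factor >= records:
        record(2)
    else:
        base = 10
    rows = rows // rows
    factor = factor * (rows * factor)
    if 0 < 2:
        base = base + records
    k = factor - k
    rows = rows * (base + 37)
    for records in rows:
        record(9)
        rows = (39 <= rows) * (base * base)
    records = factor
    return idx

17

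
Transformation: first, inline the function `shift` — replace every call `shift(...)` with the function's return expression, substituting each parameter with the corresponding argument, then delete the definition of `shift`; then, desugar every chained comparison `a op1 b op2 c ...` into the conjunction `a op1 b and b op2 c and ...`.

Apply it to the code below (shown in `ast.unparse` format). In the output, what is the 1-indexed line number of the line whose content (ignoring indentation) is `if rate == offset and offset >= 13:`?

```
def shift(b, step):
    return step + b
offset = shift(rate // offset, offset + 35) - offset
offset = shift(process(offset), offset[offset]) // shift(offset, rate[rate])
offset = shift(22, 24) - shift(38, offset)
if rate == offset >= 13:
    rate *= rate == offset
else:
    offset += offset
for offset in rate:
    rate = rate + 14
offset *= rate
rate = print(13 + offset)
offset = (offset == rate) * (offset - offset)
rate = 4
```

Transformed code:
offset = offset + 35 + rate // offset - offset
offset = (offset[offset] + process(offset)) // (rate[rate] + offset)
offset = 24 + 22 - (offset + 38)
if rate == offset and offset >= 13:
    rate *= rate == offset
else:
    offset += offset
for offset in rate:
    rate = rate + 14
offset *= rate
rate = print(13 + offset)
offset = (offset == rate) * (offset - offset)
rate = 4

4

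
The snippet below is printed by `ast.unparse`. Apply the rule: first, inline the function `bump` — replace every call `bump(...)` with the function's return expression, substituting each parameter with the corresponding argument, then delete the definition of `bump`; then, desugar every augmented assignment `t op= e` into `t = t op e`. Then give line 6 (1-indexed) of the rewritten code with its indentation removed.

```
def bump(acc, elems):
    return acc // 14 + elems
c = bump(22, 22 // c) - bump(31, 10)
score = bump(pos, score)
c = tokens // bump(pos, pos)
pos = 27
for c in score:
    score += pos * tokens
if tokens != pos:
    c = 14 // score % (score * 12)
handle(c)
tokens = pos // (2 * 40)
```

Transformed code:
c = 22 // 14 + 22 // c - (31 // 14 + 10)
score = pos // 14 + score
c = tokens // (pos // 14 + pos)
pos = 27
for c in score:
    score = score + pos * tokens
if tokens != pos:
    c = 14 // score % (score * 12)
handle(c)
tokens = pos // (2 * 40)

score = score + pos * tokens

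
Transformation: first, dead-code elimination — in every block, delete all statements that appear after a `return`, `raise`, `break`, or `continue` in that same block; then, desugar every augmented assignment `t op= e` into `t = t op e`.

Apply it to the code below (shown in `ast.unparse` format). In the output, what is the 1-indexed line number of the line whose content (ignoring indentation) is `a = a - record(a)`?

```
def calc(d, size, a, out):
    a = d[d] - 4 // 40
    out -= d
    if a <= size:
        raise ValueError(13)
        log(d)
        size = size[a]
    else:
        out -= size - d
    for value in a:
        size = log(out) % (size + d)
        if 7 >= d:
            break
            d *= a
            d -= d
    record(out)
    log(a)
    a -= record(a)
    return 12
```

Transformed code:
def calc(d, size, a, out):
    a = d[d] - 4 // 40
    out = out - d
    if a <= size:
        raise ValueError(13)
    else:
        out = out - (size - d)
    for value in a:
        size = log(out) % (size + d)
        if 7 >= d:
            break
    record(out)
    log(a)
    a = a - record(a)
    return 12

14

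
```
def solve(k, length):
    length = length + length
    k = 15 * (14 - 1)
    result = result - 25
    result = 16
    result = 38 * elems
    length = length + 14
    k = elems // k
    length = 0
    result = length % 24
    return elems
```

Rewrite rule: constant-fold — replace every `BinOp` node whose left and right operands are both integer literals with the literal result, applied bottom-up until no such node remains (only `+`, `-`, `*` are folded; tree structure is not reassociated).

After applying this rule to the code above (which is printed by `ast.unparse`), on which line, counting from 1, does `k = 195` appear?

3

Transformed code:
def solve(k, length):
    length = length + length
    k = 195
    result = result - 25
    result = 16
    result = 38 * elems
    length = length + 14
    k = elems // k
    length = 0
    result = length % 24
    return elems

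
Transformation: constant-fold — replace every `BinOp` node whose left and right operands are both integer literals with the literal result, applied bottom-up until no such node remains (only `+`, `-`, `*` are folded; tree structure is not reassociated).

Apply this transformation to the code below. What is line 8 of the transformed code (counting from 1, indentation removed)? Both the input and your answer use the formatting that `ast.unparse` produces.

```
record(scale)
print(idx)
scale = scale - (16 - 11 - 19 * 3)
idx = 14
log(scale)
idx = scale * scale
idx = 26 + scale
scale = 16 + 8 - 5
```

scale = 19

Transformed code:
record(scale)
print(idx)
scale = scale - -52
idx = 14
log(scale)
idx = scale * scale
idx = 26 + scale
scale = 19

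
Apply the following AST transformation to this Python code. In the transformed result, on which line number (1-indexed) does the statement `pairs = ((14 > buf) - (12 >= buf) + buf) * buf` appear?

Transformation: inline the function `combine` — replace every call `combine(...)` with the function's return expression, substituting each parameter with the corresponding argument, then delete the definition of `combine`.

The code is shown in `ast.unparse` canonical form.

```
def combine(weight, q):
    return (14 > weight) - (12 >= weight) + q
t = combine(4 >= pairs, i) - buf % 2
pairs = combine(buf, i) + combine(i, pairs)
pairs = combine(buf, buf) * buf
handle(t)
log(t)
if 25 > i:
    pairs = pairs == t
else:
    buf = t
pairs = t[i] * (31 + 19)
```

3

Transformed code:
t = (14 > (4 >= pairs)) - (12 >= (4 >= pairs)) + i - buf % 2
pairs = (14 > buf) - (12 >= buf) + i + ((14 > i) - (12 >= i) + pairs)
pairs = ((14 > buf) - (12 >= buf) + buf) * buf
handle(t)
log(t)
if 25 > i:
    pairs = pairs == t
else:
    buf = t
pairs = t[i] * (31 + 19)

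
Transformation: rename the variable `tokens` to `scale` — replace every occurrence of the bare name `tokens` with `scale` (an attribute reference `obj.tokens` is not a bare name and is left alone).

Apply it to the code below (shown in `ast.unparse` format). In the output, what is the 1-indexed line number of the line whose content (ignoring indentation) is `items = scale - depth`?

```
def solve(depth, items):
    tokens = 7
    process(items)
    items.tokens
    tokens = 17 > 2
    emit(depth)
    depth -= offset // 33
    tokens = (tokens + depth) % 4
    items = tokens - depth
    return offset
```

9

Transformed code:
def solve(depth, items):
    scale = 7
    process(items)
    items.tokens
    scale = 17 > 2
    emit(depth)
    depth -= offset // 33
    scale = (scale + depth) % 4
    items = scale - depth
    return offset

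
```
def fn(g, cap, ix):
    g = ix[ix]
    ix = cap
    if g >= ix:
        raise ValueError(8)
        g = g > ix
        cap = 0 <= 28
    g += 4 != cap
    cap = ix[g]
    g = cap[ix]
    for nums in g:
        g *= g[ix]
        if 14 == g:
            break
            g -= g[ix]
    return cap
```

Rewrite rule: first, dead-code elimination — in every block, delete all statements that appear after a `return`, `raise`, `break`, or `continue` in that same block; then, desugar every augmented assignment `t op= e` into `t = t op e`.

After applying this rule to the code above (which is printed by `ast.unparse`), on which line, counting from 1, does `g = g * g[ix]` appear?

10

Transformed code:
def fn(g, cap, ix):
    g = ix[ix]
    ix = cap
    if g >= ix:
        raise ValueError(8)
    g = g + (4 != cap)
    cap = ix[g]
    g = cap[ix]
    for nums in g:
        g = g * g[ix]
        if 14 == g:
            break
    return cap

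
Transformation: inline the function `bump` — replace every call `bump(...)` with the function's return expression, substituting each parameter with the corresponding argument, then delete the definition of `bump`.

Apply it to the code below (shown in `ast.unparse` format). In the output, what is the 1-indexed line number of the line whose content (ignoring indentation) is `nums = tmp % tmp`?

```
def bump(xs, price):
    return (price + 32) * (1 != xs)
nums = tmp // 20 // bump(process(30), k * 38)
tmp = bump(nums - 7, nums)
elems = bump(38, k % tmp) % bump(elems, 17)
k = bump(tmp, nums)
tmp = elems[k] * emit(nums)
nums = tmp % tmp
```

Transformed code:
nums = tmp // 20 // ((k * 38 + 32) * (1 != process(30)))
tmp = (nums + 32) * (1 != nums - 7)
elems = (k % tmp + 32) * (1 != 38) % ((17 + 32) * (1 != elems))
k = (nums + 32) * (1 != tmp)
tmp = elems[k] * emit(nums)
nums = tmp % tmp

6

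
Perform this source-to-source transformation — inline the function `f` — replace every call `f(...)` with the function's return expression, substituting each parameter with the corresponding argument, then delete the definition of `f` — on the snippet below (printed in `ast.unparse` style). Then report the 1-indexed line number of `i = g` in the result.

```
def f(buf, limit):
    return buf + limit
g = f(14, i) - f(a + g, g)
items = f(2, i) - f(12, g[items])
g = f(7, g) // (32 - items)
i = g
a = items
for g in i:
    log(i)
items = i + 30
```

4

Transformed code:
g = 14 + i - (a + g + g)
items = 2 + i - (12 + g[items])
g = (7 + g) // (32 - items)
i = g
a = items
for g in i:
    log(i)
items = i + 30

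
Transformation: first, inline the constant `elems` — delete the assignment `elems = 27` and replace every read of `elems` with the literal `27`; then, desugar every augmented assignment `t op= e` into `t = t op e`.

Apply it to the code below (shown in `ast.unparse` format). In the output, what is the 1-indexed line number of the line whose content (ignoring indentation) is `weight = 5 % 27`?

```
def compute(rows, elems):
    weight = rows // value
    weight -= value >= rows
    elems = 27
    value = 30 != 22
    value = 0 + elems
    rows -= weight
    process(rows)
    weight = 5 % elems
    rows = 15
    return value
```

8

Transformed code:
def compute(rows, elems):
    weight = rows // value
    weight = weight - (value >= rows)
    value = 30 != 22
    value = 0 + 27
    rows = rows - weight
    process(rows)
    weight = 5 % 27
    rows = 15
    return value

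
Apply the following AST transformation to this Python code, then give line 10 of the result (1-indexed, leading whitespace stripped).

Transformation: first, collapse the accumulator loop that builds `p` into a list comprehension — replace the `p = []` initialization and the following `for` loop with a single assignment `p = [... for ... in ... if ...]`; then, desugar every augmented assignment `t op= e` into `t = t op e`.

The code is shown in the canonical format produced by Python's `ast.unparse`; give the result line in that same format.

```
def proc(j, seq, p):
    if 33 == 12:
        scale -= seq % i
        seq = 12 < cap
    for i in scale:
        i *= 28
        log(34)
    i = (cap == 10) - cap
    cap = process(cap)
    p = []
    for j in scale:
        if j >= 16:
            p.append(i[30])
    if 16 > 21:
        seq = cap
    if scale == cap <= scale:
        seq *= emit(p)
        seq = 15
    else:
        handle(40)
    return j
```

p = [i[30] for j in scale if j >= 16]

Transformed code:
def proc(j, seq, p):
    if 33 == 12:
        scale = scale - seq % i
        seq = 12 < cap
    for i in scale:
        i = i * 28
        log(34)
    i = (cap == 10) - cap
    cap = process(cap)
    p = [i[30] for j in scale if j >= 16]
    if 16 > 21:
        seq = cap
    if scale == cap <= scale:
        seq = seq * emit(p)
        seq = 15
    else:
        handle(40)
    return j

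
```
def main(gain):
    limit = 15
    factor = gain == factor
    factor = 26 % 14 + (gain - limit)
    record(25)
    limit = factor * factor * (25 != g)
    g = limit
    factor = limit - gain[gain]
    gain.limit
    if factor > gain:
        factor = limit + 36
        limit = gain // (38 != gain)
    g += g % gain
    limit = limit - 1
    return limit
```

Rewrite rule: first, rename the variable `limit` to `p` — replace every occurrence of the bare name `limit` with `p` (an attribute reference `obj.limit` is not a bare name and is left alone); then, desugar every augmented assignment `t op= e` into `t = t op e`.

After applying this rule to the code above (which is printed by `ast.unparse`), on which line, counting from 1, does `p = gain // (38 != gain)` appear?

12

Transformed code:
def main(gain):
    p = 15
    factor = gain == factor
    factor = 26 % 14 + (gain - p)
    record(25)
    p = factor * factor * (25 != g)
    g = p
    factor = p - gain[gain]
    gain.limit
    if factor > gain:
        factor = p + 36
        p = gain // (38 != gain)
    g = g + g % gain
    p = p - 1
    return p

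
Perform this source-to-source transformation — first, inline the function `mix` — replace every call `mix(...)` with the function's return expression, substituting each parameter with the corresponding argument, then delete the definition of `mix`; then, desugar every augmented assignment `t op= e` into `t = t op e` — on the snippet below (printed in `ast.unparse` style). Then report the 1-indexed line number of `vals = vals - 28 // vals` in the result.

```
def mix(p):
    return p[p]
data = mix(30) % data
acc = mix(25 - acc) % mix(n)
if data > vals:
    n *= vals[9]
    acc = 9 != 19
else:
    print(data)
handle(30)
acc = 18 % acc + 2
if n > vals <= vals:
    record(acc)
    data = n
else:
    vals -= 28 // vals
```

Transformed code:
data = 30[30] % data
acc = (25 - acc)[25 - acc] % n[n]
if data > vals:
    n = n * vals[9]
    acc = 9 != 19
else:
    print(data)
handle(30)
acc = 18 % acc + 2
if n > vals <= vals:
    record(acc)
    data = n
else:
    vals = vals - 28 // vals

14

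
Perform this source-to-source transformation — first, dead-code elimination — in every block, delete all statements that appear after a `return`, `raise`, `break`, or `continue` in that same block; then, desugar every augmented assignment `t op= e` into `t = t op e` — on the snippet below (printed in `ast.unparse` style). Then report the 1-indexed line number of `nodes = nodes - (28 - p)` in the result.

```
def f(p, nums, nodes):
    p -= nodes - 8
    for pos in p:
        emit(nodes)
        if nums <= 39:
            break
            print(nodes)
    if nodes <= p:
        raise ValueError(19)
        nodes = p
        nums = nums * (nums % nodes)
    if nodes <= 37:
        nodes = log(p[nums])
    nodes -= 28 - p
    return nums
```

11

Transformed code:
def f(p, nums, nodes):
    p = p - (nodes - 8)
    for pos in p:
        emit(nodes)
        if nums <= 39:
            break
    if nodes <= p:
        raise ValueError(19)
    if nodes <= 37:
        nodes = log(p[nums])
    nodes = nodes - (28 - p)
    return nums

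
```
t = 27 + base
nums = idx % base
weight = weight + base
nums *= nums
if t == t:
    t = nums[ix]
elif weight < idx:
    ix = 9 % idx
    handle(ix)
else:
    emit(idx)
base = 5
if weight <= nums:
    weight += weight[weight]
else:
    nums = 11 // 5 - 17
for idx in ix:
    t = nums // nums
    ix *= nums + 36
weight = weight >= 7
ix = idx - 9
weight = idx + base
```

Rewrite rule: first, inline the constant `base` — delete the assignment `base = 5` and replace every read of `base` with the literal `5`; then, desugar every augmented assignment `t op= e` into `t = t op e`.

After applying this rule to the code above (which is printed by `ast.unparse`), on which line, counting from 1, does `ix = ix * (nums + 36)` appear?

18

Transformed code:
t = 27 + 5
nums = idx % 5
weight = weight + 5
nums = nums * nums
if t == t:
    t = nums[ix]
elif weight < idx:
    ix = 9 % idx
    handle(ix)
else:
    emit(idx)
if weight <= nums:
    weight = weight + weight[weight]
else:
    nums = 11 // 5 - 17
for idx in ix:
    t = nums // nums
    ix = ix * (nums + 36)
weight = weight >= 7
ix = idx - 9
weight = idx + 5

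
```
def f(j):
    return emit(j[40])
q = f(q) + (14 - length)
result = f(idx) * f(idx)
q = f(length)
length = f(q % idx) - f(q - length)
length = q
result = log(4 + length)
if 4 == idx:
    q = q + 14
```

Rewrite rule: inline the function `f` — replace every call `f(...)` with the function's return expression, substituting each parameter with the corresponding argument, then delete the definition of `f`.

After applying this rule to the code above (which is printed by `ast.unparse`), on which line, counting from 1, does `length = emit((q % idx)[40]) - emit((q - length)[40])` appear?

Transformed code:
q = emit(q[40]) + (14 - length)
result = emit(idx[40]) * emit(idx[40])
q = emit(length[40])
length = emit((q % idx)[40]) - emit((q - length)[40])
length = q
result = log(4 + length)
if 4 == idx:
    q = q + 14

4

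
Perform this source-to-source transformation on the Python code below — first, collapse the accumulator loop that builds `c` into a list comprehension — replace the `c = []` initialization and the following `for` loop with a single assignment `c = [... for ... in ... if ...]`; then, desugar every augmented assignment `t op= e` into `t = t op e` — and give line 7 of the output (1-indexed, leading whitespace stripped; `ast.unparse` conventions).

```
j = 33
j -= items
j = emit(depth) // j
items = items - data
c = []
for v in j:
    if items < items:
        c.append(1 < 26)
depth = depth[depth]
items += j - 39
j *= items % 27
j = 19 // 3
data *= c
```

items = items + (j - 39)

Transformed code:
j = 33
j = j - items
j = emit(depth) // j
items = items - data
c = [1 < 26 for v in j if items < items]
depth = depth[depth]
items = items + (j - 39)
j = j * (items % 27)
j = 19 // 3
data = data * c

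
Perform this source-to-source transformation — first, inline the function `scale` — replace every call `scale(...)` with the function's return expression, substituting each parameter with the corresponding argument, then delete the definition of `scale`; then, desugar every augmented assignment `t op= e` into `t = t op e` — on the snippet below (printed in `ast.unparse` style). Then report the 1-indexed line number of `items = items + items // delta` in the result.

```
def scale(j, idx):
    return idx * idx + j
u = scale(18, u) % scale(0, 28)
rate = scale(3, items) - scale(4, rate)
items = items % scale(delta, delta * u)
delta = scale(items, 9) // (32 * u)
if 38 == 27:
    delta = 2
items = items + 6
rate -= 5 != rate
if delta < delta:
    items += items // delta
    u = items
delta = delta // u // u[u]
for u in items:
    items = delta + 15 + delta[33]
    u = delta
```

10

Transformed code:
u = (u * u + 18) % (28 * 28 + 0)
rate = items * items + 3 - (rate * rate + 4)
items = items % (delta * u * (delta * u) + delta)
delta = (9 * 9 + items) // (32 * u)
if 38 == 27:
    delta = 2
items = items + 6
rate = rate - (5 != rate)
if delta < delta:
    items = items + items // delta
    u = items
delta = delta // u // u[u]
for u in items:
    items = delta + 15 + delta[33]
    u = delta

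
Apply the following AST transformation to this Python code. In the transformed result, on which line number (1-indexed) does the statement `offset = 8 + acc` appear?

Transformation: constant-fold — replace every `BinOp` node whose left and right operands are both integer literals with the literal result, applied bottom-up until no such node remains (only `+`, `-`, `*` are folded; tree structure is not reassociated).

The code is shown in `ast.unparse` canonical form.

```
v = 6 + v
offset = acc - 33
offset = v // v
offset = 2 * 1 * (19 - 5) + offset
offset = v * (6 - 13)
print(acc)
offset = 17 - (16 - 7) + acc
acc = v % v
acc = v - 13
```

Transformed code:
v = 6 + v
offset = acc - 33
offset = v // v
offset = 28 + offset
offset = v * -7
print(acc)
offset = 8 + acc
acc = v % v
acc = v - 13

7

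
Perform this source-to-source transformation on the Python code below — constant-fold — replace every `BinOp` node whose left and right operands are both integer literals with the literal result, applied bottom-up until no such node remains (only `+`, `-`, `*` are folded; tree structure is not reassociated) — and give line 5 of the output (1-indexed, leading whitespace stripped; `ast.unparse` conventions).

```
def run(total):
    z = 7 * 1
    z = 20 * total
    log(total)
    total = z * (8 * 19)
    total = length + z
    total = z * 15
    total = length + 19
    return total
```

total = z * 152

Transformed code:
def run(total):
    z = 7
    z = 20 * total
    log(total)
    total = z * 152
    total = length + z
    total = z * 15
    total = length + 19
    return total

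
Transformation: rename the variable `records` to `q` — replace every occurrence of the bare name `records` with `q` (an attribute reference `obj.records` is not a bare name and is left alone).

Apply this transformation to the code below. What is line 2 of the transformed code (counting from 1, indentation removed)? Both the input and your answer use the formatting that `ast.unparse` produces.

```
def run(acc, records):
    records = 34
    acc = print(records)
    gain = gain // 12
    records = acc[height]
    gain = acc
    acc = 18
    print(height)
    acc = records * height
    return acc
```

q = 34

Transformed code:
def run(acc, q):
    q = 34
    acc = print(q)
    gain = gain // 12
    q = acc[height]
    gain = acc
    acc = 18
    print(height)
    acc = q * height
    return acc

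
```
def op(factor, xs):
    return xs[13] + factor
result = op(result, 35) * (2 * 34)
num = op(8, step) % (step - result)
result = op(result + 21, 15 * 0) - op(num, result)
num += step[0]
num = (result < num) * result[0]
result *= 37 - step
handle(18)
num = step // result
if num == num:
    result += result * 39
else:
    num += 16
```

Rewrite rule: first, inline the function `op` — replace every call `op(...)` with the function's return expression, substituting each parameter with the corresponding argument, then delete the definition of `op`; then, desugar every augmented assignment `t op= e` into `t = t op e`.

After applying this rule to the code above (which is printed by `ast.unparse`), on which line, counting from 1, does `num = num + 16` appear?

12

Transformed code:
result = (35[13] + result) * (2 * 34)
num = (step[13] + 8) % (step - result)
result = (15 * 0)[13] + (result + 21) - (result[13] + num)
num = num + step[0]
num = (result < num) * result[0]
result = result * (37 - step)
handle(18)
num = step // result
if num == num:
    result = result + result * 39
else:
    num = num + 16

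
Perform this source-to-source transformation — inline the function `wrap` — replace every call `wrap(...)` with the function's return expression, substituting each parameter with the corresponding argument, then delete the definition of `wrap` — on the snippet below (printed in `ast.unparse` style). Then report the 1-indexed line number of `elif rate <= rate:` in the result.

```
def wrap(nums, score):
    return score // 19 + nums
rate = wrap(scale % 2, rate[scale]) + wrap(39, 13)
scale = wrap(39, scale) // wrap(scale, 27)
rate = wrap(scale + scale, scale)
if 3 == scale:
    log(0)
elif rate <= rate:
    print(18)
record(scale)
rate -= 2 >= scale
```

6

Transformed code:
rate = rate[scale] // 19 + scale % 2 + (13 // 19 + 39)
scale = (scale // 19 + 39) // (27 // 19 + scale)
rate = scale // 19 + (scale + scale)
if 3 == scale:
    log(0)
elif rate <= rate:
    print(18)
record(scale)
rate -= 2 >= scale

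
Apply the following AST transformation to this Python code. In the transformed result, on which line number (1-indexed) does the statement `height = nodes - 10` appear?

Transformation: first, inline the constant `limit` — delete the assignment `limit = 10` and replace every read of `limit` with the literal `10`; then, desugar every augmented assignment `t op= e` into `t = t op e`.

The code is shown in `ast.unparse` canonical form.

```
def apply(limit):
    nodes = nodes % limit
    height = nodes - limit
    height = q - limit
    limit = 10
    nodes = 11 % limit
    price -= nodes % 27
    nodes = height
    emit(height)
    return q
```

Transformed code:
def apply(limit):
    nodes = nodes % 10
    height = nodes - 10
    height = q - 10
    nodes = 11 % 10
    price = price - nodes % 27
    nodes = height
    emit(height)
    return q

3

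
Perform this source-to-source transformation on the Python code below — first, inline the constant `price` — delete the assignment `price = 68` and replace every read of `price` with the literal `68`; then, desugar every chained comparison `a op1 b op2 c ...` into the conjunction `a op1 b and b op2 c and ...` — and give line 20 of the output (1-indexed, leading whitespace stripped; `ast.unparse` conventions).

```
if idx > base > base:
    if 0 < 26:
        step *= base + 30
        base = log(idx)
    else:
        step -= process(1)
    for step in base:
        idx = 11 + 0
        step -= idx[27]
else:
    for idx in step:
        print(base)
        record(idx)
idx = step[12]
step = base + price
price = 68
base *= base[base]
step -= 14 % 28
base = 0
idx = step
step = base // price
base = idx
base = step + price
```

step = base // 68

Transformed code:
if idx > base and base > base:
    if 0 < 26:
        step *= base + 30
        base = log(idx)
    else:
        step -= process(1)
    for step in base:
        idx = 11 + 0
        step -= idx[27]
else:
    for idx in step:
        print(base)
        record(idx)
idx = step[12]
step = base + 68
base *= base[base]
step -= 14 % 28
base = 0
idx = step
step = base // 68
base = idx
base = step + 68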